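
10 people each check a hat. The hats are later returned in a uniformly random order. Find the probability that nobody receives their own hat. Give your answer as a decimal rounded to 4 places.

0.3679

This is the derangement probability: permutations of 10 with no fixed point.
D(10) = 10! · (1 − 1/1! + 1/2! − ··· + (−1)^10/10!) = 1334961.
P = 1334961/3628800 = 16481/44800 ≈ 0.3679.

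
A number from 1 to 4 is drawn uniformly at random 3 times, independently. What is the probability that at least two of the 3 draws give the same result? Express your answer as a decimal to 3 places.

0.625

P(all 3 different) = 4/4 · 3/4 · ··· · 2/4 ≈ 0.375.
P(at least two equal) = 1 − 0.375 = 0.625.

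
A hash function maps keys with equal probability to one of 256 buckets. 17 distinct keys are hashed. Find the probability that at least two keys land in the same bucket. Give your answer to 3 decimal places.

0.419

It's easier to compute the probability that all 17 are distinct.
P(all distinct) = 256/256 · 255/256 · ··· · 240/256 ≈ 0.581.
So the probability of at least one match is 1 − 0.581 = 0.419.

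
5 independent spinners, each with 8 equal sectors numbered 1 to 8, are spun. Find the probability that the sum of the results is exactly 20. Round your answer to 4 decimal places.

There are 8^5 = 32768 equally likely outcomes.
The number of ordered 5-tuples from {1,…,8} summing to 20 is 2226.
P(sum = 20) = 2226/32768 = 1113/16384 ≈ 0.0679.

0.0679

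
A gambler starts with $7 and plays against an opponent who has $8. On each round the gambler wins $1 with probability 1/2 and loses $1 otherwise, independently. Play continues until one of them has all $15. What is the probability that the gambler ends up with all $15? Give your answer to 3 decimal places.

With a fair step, P(i) = ½P(i−1) + ½P(i+1) with P(0)=0, P(15)=1 has the linear solution P(i) = i/15.
P(7) = 7/15 ≈ 0.467.

0.467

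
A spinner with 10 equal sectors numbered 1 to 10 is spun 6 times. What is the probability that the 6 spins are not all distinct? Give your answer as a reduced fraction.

1061/1250

P(all 6 different) = 10/10 · 9/10 · ··· · 5/10 = 189/1250.
P(at least two equal) = 1 − 189/1250 = 1061/1250.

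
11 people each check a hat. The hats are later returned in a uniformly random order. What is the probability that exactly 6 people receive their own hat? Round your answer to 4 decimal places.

0.0005

Choose which 6 of the 11 are fixed: C(11,6) = 462 ways.
The remaining 5 must have no fixed point: D(5) = 44.
P = 462·44/39916800 = 11/21600 ≈ 0.0005.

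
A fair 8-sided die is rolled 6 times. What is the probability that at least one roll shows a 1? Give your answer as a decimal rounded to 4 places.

0.5512

P(no roll shows a 1) = (7/8)^6 ≈ 0.4488.
P(at least one) = 1 − 0.4488 = 0.5512.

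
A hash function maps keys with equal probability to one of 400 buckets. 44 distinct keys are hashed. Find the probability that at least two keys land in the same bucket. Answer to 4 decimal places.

0.9142

It's easier to compute the probability that all 44 are distinct.
P(all distinct) = 400/400 · 399/400 · ··· · 357/400 ≈ 0.0858.
So the probability of at least one match is 1 − 0.0858 = 0.9142.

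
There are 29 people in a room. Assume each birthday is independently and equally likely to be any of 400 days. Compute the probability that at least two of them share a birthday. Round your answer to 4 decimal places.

It's easier to compute the probability that all 29 are distinct.
P(all distinct) = 400/400 · 399/400 · ··· · 372/400 ≈ 0.3535.
So the probability of at least one match is 1 − 0.3535 = 0.6465.

0.6465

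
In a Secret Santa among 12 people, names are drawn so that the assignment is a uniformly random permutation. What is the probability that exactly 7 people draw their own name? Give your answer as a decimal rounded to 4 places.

Choose which 7 of the 12 are fixed: C(12,7) = 792 ways.
The remaining 5 must have no fixed point: D(5) = 44.
P = 792·44/479001600 = 11/151200 ≈ 0.0001.

0.0001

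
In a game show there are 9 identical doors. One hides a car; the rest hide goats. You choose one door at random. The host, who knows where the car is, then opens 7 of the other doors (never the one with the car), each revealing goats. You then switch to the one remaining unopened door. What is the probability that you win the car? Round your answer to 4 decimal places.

0.8889

Your original door holds the car with probability 1/9, so the other 8 collectively hold it with probability 8/9.
The host can always find 7 empty doors to open, so the reveals don't change that 8/9; it is now spread over the 1 remaining unopened door.
P(win by switching) = (8/9) · (1/1) = 8/9 ≈ 0.8889.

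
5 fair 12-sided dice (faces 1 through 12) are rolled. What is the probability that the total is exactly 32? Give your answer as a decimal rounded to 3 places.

0.050

There are 12^5 = 248832 equally likely outcomes.
The number of ordered 5-tuples from {1,…,12} summing to 32 is 12435.
P(sum = 32) = 12435/248832 = 4145/82944 ≈ 0.050.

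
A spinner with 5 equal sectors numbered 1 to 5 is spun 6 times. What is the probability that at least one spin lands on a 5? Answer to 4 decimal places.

P(no spin lands on a 5) = (4/5)^6 ≈ 0.2621.
P(at least one) = 1 − 0.2621 = 0.7379.

0.7379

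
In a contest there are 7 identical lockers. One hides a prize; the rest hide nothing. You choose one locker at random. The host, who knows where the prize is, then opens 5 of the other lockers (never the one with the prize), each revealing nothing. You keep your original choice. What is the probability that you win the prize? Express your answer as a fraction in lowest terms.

1/7

The host can always open 5 empty lockers regardless of your choice, so the reveals give no information about your original locker.
P(win by staying) = 1/7.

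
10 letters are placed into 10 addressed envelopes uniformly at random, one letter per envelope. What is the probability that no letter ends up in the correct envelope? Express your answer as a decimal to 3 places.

This is the derangement probability: permutations of 10 with no fixed point.
D(10) = 10! · (1 − 1/1! + 1/2! − ··· + (−1)^10/10!) = 1334961.
P = 1334961/3628800 = 16481/44800 ≈ 0.368.

0.368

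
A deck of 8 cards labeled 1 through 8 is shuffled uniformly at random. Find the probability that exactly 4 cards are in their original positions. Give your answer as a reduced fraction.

Choose which 4 of the 8 are fixed: C(8,4) = 70 ways.
The remaining 4 must have no fixed point: D(4) = 9.
P = 70·9/40320 = 1/64.

1/64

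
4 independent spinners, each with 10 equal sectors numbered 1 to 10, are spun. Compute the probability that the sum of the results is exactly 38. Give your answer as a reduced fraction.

There are 10^4 = 10000 equally likely outcomes.
The number of ordered 4-tuples from {1,…,10} summing to 38 is 10.
P(sum = 38) = 10/10000 = 1/1000.

1/1000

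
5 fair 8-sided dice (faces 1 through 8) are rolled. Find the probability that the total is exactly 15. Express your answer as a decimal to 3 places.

0.028

There are 8^5 = 32768 equally likely outcomes.
The number of ordered 5-tuples from {1,…,8} summing to 15 is 926.
P(sum = 15) = 926/32768 = 463/16384 ≈ 0.028.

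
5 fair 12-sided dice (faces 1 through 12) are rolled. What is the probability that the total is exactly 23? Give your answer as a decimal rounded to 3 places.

There are 12^5 = 248832 equally likely outcomes.
The number of ordered 5-tuples from {1,…,12} summing to 23 is 6265.
P(sum = 23) = 6265/248832 ≈ 0.025.

0.025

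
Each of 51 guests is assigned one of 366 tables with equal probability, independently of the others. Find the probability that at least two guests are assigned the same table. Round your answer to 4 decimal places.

It's easier to compute the probability that all 51 are distinct.
P(all distinct) = 366/366 · 365/366 · ··· · 316/366 ≈ 0.0258.
So the probability of at least one match is 1 − 0.0258 = 0.9742.

0.9742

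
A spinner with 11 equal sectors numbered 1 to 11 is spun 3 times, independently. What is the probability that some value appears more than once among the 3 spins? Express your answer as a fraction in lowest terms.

31/121

P(all 3 different) = 11/11 · 10/11 · ··· · 9/11 = 90/121.
P(at least two equal) = 1 − 90/121 = 31/121.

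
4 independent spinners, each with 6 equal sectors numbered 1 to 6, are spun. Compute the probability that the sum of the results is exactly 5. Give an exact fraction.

There are 6^4 = 1296 equally likely outcomes.
The number of ordered 4-tuples from {1,…,6} summing to 5 is 4.
P(sum = 5) = 4/1296 = 1/324.

1/324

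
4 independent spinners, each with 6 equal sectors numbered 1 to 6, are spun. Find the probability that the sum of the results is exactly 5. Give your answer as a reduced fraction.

1/324

There are 6^4 = 1296 equally likely outcomes.
The number of ordered 4-tuples from {1,…,6} summing to 5 is 4.
P(sum = 5) = 4/1296 = 1/324.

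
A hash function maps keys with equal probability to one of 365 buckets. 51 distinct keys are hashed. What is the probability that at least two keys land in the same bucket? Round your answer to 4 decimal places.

0.9744

It's easier to compute the probability that all 51 are distinct.
P(all distinct) = 365/365 · 364/365 · ··· · 315/365 ≈ 0.0256.
So the probability of at least one match is 1 − 0.0256 = 0.9744.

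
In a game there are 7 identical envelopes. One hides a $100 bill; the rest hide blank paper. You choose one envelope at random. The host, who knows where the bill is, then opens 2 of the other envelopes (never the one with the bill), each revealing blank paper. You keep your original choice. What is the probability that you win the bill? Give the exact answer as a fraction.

1/7

The host can always open 2 empty envelopes regardless of your choice, so the reveals give no information about your original envelope.
P(win by staying) = 1/7.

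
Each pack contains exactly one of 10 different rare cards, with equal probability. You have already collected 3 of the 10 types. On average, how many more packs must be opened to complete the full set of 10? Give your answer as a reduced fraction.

Starting from 3 distinct types, each trial gives a new one with probability (10−i)/10 when i types are held, so the wait for the next new type is 10/(10−i).
E = 10/7 + 10/6 + 10/5 + 10/4 + 10/3 + 10/2 + 10/1 = 363/14.

363/14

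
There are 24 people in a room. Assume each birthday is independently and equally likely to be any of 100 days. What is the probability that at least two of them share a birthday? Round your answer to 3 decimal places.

It's easier to compute the probability that all 24 are distinct.
P(all distinct) = 100/100 · 99/100 · ··· · 77/100 ≈ 0.049.
So the probability of at least one match is 1 − 0.049 = 0.951.

0.951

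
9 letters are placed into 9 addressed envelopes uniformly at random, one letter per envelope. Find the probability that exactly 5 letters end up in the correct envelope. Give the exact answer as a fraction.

1/320

Choose which 5 of the 9 are fixed: C(9,5) = 126 ways.
The remaining 4 must have no fixed point: D(4) = 9.
P = 126·9/362880 = 1/320.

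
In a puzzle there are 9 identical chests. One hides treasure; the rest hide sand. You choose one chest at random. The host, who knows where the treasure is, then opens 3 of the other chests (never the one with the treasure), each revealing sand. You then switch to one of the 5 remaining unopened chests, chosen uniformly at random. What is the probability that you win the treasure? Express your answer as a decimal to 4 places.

Your original chest holds the treasure with probability 1/9, so the other 8 collectively hold it with probability 8/9.
The host can always find 3 empty chests to open, so the reveals don't change that 8/9; it is now spread over the 5 remaining unopened chests.
P(win by switching) = (8/9) · (1/5) = 8/45 ≈ 0.1778.

0.1778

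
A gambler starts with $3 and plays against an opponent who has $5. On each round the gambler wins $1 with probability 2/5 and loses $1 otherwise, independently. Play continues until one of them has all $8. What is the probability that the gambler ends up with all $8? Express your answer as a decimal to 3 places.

Let r = q/p = (3/5)/(2/5) = 3/2. The recurrence P(i) = p·P(i+1) + q·P(i−1) with P(0)=0, P(8)=1 gives P(i) = (1 − r^i)/(1 − r^8).
P(3) = (1 − (3/2)^3) / (1 − (3/2)^8) = 608/6305 ≈ 0.096.

0.096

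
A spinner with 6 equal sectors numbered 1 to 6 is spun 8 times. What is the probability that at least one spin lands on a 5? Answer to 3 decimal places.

0.767

P(no spin lands on a 5) = (5/6)^8 ≈ 0.233.
P(at least one) = 1 − 0.233 = 0.767.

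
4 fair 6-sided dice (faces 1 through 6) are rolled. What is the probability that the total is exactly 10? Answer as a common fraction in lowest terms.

5/81

There are 6^4 = 1296 equally likely outcomes.
The number of ordered 4-tuples from {1,…,6} summing to 10 is 80.
P(sum = 10) = 80/1296 = 5/81.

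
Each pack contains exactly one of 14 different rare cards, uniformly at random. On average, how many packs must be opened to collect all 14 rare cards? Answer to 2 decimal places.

45.52

After i distinct types are collected, each trial gives a new one with probability (14−i)/14, so the expected wait for the next new type is 14/(14−i).
E = 14/14 + 14/13 + 14/12 + 14/11 + 14/10 + 14/9 + 14/8 + 14/7 + 14/6 + 14/5 + 14/4 + 14/3 + 14/2 + 14/1 = 1171733/25740 ≈ 45.52.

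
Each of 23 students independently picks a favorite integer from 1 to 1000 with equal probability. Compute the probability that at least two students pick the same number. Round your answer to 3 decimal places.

0.225

It's easier to compute the probability that all 23 are distinct.
P(all distinct) = 1000/1000 · 999/1000 · ··· · 978/1000 ≈ 0.775.
So the probability of at least one match is 1 − 0.775 = 0.225.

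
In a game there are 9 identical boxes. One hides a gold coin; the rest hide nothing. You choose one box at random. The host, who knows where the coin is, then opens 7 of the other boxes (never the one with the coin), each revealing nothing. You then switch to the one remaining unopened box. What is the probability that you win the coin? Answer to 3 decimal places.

0.889

Your original box holds the coin with probability 1/9, so the other 8 collectively hold it with probability 8/9.
The host can always find 7 empty boxes to open, so the reveals don't change that 8/9; it is now spread over the 1 remaining unopened box.
P(win by switching) = (8/9) · (1/1) = 8/9 ≈ 0.889.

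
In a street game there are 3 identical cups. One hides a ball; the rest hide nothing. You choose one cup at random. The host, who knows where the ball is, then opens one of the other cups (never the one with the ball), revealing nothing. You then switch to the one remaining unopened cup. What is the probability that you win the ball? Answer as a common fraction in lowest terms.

Your original cup holds the ball with probability 1/3, so the other 2 collectively hold it with probability 2/3.
The host can always find an empty cup to open, so this doesn't change that 2/3; it is now spread over the 1 remaining unopened cup.
P(win by switching) = (2/3) · (1/1) = 2/3.

2/3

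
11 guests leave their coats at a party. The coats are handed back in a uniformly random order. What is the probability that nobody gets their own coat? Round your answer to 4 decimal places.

This is the derangement probability: permutations of 11 with no fixed point.
D(11) = 11! · (1 − 1/1! + 1/2! − ··· + (−1)^11/11!) = 14684570.
P = 14684570/39916800 = 1468457/3991680 ≈ 0.3679.

0.3679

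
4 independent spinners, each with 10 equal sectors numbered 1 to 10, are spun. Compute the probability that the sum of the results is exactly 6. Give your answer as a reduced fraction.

There are 10^4 = 10000 equally likely outcomes.
The number of ordered 4-tuples from {1,…,10} summing to 6 is 10.
P(sum = 6) = 10/10000 = 1/1000.

1/1000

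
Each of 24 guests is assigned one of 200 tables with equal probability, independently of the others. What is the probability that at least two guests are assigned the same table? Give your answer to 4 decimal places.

It's easier to compute the probability that all 24 are distinct.
P(all distinct) = 200/200 · 199/200 · ··· · 177/200 ≈ 0.2375.
So the probability of at least one match is 1 − 0.2375 = 0.7625.

0.7625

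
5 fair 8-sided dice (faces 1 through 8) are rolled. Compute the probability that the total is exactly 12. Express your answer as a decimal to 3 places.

0.010

There are 8^5 = 32768 equally likely outcomes.
The number of ordered 5-tuples from {1,…,8} summing to 12 is 330.
P(sum = 12) = 330/32768 = 165/16384 ≈ 0.010.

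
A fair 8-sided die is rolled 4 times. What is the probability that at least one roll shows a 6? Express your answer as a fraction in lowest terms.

1695/4096

P(no roll shows a 6) = (7/8)^4 = 2401/4096.
P(at least one) = 1 − 2401/4096 = 1695/4096.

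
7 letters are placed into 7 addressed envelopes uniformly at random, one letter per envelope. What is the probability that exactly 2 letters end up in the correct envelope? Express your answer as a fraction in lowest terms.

Choose which 2 of the 7 are fixed: C(7,2) = 21 ways.
The remaining 5 must have no fixed point: D(5) = 44.
P = 21·44/5040 = 11/60.

11/60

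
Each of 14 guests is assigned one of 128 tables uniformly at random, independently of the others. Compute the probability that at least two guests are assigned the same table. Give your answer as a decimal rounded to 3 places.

0.522

It's easier to compute the probability that all 14 are distinct.
P(all distinct) = 128/128 · 127/128 · ··· · 115/128 ≈ 0.478.
So the probability of at least one match is 1 − 0.478 = 0.522.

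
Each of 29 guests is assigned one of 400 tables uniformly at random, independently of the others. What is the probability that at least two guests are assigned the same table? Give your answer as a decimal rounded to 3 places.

0.647

It's easier to compute the probability that all 29 are distinct.
P(all distinct) = 400/400 · 399/400 · ··· · 372/400 ≈ 0.353.
So the probability of at least one match is 1 − 0.353 = 0.647.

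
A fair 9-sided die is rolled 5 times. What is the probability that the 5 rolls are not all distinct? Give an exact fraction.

P(all 5 different) = 9/9 · 8/9 · ··· · 5/9 = 560/2187.
P(at least two equal) = 1 − 560/2187 = 1627/2187.

1627/2187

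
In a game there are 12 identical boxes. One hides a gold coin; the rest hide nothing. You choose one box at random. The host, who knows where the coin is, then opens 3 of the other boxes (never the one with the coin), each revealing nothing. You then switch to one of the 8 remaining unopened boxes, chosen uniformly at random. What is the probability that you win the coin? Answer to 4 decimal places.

Your original box holds the coin with probability 1/12, so the other 11 collectively hold it with probability 11/12.
The host can always find 3 empty boxes to open, so the reveals don't change that 11/12; it is now spread over the 8 remaining unopened boxes.
P(win by switching) = (11/12) · (1/8) = 11/96 ≈ 0.1146.

0.1146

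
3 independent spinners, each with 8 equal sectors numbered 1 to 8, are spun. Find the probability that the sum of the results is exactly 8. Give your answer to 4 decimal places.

There are 8^3 = 512 equally likely outcomes.
The number of ordered 3-tuples from {1,…,8} summing to 8 is 21.
P(sum = 8) = 21/512 ≈ 0.0410.

0.0410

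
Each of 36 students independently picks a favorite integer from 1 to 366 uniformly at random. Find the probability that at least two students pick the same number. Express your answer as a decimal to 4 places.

It's easier to compute the probability that all 36 are distinct.
P(all distinct) = 366/366 · 365/366 · ··· · 331/366 ≈ 0.1687.
So the probability of at least one match is 1 − 0.1687 = 0.8313.

0.8313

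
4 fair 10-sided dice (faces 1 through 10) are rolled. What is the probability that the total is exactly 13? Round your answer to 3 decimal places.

There are 10^4 = 10000 equally likely outcomes.
The number of ordered 4-tuples from {1,…,10} summing to 13 is 220.
P(sum = 13) = 220/10000 = 11/500 ≈ 0.022.

0.022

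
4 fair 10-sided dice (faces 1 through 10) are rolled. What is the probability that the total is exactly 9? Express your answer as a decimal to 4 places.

There are 10^4 = 10000 equally likely outcomes.
The number of ordered 4-tuples from {1,…,10} summing to 9 is 56.
P(sum = 9) = 56/10000 = 7/1250 ≈ 0.0056.

0.0056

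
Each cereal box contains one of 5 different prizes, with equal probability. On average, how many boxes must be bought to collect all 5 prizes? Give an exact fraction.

After i distinct types are collected, each trial gives a new one with probability (5−i)/5, so the expected wait for the next new type is 5/(5−i).
E = 5/5 + 5/4 + 5/3 + 5/2 + 5/1 = 137/12.

137/12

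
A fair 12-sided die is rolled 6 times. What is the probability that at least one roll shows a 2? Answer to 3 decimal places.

P(no roll shows a 2) = (11/12)^6 ≈ 0.593.
P(at least one) = 1 − 0.593 = 0.407.

0.407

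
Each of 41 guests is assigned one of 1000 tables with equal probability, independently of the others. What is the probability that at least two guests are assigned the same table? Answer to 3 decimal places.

It's easier to compute the probability that all 41 are distinct.
P(all distinct) = 1000/1000 · 999/1000 · ··· · 960/1000 ≈ 0.435.
So the probability of at least one match is 1 − 0.435 = 0.565.

0.565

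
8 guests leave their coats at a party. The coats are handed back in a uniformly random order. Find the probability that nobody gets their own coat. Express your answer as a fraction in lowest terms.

This is the derangement probability: permutations of 8 with no fixed point.
D(8) = 8! · (1 − 1/1! + 1/2! − ··· + (−1)^8/8!) = 14833.
P = 14833/40320 = 2119/5760.

2119/5760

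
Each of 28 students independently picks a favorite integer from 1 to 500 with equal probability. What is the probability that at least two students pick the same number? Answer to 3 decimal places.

It's easier to compute the probability that all 28 are distinct.
P(all distinct) = 500/500 · 499/500 · ··· · 473/500 ≈ 0.463.
So the probability of at least one match is 1 − 0.463 = 0.537.

0.537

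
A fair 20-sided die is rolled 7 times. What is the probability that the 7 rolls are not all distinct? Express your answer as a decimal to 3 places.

P(all 7 different) = 20/20 · 19/20 · ··· · 14/20 ≈ 0.305.
P(at least two equal) = 1 − 0.305 = 0.695.

0.695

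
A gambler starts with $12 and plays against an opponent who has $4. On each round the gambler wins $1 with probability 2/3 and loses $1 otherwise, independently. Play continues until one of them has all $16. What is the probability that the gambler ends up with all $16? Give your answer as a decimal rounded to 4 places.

Let r = q/p = (1/3)/(2/3) = 1/2. The recurrence P(i) = p·P(i+1) + q·P(i−1) with P(0)=0, P(16)=1 gives P(i) = (1 − r^i)/(1 − r^16).
P(12) = (1 − (1/2)^12) / (1 − (1/2)^16) = 4368/4369 ≈ 0.9998.

0.9998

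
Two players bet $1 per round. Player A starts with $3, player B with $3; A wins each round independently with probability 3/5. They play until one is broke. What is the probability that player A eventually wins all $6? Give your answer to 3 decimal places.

0.771

Let r = q/p = (2/5)/(3/5) = 2/3. The recurrence P(i) = p·P(i+1) + q·P(i−1) with P(0)=0, P(6)=1 gives P(i) = (1 − r^i)/(1 − r^6).
P(3) = (1 − (2/3)^3) / (1 − (2/3)^6) = 27/35 ≈ 0.771.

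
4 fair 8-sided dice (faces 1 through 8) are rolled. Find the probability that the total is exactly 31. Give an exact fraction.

1/1024

There are 8^4 = 4096 equally likely outcomes.
The number of ordered 4-tuples from {1,…,8} summing to 31 is 4.
P(sum = 31) = 4/4096 = 1/1024.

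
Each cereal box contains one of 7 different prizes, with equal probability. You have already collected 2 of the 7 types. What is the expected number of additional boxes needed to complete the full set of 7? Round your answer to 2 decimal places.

Starting from 2 distinct types, each trial gives a new one with probability (7−i)/7 when i types are held, so the wait for the next new type is 7/(7−i).
E = 7/5 + 7/4 + 7/3 + 7/2 + 7/1 = 959/60 ≈ 15.98.

15.98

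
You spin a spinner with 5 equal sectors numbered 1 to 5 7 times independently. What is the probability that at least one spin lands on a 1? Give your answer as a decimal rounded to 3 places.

P(no spin lands on a 1) = (4/5)^7 ≈ 0.210.
P(at least one) = 1 − 0.210 = 0.790.

0.790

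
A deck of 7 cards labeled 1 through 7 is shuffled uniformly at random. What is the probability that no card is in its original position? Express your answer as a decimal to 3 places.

0.368

This is the derangement probability: permutations of 7 with no fixed point.
D(7) = 7! · (1 − 1/1! + 1/2! − ··· + (−1)^7/7!) = 1854.
P = 1854/5040 = 103/280 ≈ 0.368.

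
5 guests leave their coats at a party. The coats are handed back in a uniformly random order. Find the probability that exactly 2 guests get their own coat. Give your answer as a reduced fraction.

Choose which 2 of the 5 are fixed: C(5,2) = 10 ways.
The remaining 3 must have no fixed point: D(3) = 2.
P = 10·2/120 = 1/6.

1/6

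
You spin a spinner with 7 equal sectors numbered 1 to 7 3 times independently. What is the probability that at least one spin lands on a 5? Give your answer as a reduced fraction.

P(no spin lands on a 5) = (6/7)^3 = 216/343.
P(at least one) = 1 − 216/343 = 127/343.

127/343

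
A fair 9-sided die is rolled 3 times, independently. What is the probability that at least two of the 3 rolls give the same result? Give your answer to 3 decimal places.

P(all 3 different) = 9/9 · 8/9 · ··· · 7/9 ≈ 0.691.
P(at least two equal) = 1 − 0.691 = 0.309.

0.309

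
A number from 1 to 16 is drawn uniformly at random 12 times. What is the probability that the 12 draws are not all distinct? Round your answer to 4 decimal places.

0.9969

P(all 12 different) = 16/16 · 15/16 · ··· · 5/16 ≈ 0.0031.
P(at least two equal) = 1 − 0.0031 = 0.9969.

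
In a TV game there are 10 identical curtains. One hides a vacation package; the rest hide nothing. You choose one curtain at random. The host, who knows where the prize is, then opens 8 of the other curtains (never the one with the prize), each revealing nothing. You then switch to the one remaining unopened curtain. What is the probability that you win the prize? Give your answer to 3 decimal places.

0.900

Your original curtain holds the prize with probability 1/10, so the other 9 collectively hold it with probability 9/10.
The host can always find 8 empty curtains to open, so the reveals don't change that 9/10; it is now spread over the 1 remaining unopened curtain.
P(win by switching) = (9/10) · (1/1) = 9/10 ≈ 0.900.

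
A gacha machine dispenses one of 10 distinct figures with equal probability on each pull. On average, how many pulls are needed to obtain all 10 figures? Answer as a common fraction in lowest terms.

7381/252

After i distinct types are collected, each trial gives a new one with probability (10−i)/10, so the expected wait for the next new type is 10/(10−i).
E = 10/10 + 10/9 + 10/8 + 10/7 + 10/6 + 10/5 + 10/4 + 10/3 + 10/2 + 10/1 = 7381/252.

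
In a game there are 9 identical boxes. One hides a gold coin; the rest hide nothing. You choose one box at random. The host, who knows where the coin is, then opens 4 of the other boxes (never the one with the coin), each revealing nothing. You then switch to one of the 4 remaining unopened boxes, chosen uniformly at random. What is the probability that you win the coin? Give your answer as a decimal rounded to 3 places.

Your original box holds the coin with probability 1/9, so the other 8 collectively hold it with probability 8/9.
The host can always find 4 empty boxes to open, so the reveals don't change that 8/9; it is now spread over the 4 remaining unopened boxes.
P(win by switching) = (8/9) · (1/4) = 2/9 ≈ 0.222.

0.222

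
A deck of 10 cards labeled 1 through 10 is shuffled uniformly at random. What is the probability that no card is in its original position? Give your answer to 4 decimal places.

0.3679

This is the derangement probability: permutations of 10 with no fixed point.
D(10) = 10! · (1 − 1/1! + 1/2! − ··· + (−1)^10/10!) = 1334961.
P = 1334961/3628800 = 16481/44800 ≈ 0.3679.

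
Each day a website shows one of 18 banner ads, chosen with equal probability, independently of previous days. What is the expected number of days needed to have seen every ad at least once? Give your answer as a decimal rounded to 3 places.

62.912

After i distinct types are collected, each trial gives a new one with probability (18−i)/18, so the expected wait for the next new type is 18/(18−i).
E = 18/18 + 18/17 + 18/16 + 18/15 + 18/14 + 18/13 + 18/12 + 18/11 + 18/10 + 18/9 + 18/8 + 18/7 + 18/6 + 18/5 + 18/4 + 18/3 + 18/2 + 18/1 = 42822903/680680 ≈ 62.912.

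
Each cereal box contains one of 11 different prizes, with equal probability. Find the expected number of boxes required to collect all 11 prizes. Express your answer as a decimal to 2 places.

33.22

After i distinct types are collected, each trial gives a new one with probability (11−i)/11, so the expected wait for the next new type is 11/(11−i).
E = 11/11 + 11/10 + 11/9 + 11/8 + 11/7 + 11/6 + 11/5 + 11/4 + 11/3 + 11/2 + 11/1 = 83711/2520 ≈ 33.22.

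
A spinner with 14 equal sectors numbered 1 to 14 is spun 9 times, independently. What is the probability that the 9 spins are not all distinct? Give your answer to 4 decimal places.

P(all 9 different) = 14/14 · 13/14 · ··· · 6/14 ≈ 0.0352.
P(at least two equal) = 1 − 0.0352 = 0.9648.

0.9648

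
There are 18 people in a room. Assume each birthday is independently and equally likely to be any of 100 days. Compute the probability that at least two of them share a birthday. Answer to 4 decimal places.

It's easier to compute the probability that all 18 are distinct.
P(all distinct) = 100/100 · 99/100 · ··· · 83/100 ≈ 0.1963.
So the probability of at least one match is 1 − 0.1963 = 0.8037.

0.8037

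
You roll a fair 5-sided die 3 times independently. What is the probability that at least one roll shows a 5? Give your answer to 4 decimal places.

0.4880

P(no roll shows a 5) = (4/5)^3 ≈ 0.5120.
P(at least one) = 1 − 0.5120 = 0.4880.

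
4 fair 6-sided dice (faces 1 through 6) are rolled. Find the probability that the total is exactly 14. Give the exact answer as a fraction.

73/648

There are 6^4 = 1296 equally likely outcomes.
The number of ordered 4-tuples from {1,…,6} summing to 14 is 146.
P(sum = 14) = 146/1296 = 73/648.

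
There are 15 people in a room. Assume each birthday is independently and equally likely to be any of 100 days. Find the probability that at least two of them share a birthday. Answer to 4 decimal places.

0.6687

It's easier to compute the probability that all 15 are distinct.
P(all distinct) = 100/100 · 99/100 · ··· · 86/100 ≈ 0.3313.
So the probability of at least one match is 1 − 0.3313 = 0.6687.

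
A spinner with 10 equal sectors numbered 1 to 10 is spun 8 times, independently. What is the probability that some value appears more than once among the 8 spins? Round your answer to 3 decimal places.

0.982

P(all 8 different) = 10/10 · 9/10 · ··· · 3/10 ≈ 0.018.
P(at least two equal) = 1 − 0.018 = 0.982.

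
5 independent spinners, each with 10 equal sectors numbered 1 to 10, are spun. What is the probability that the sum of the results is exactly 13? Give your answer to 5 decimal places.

0.00495

There are 10^5 = 100000 equally likely outcomes.
The number of ordered 5-tuples from {1,…,10} summing to 13 is 495.
P(sum = 13) = 495/100000 = 99/20000 ≈ 0.00495.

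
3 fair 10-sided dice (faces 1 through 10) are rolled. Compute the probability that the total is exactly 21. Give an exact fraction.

11/200

There are 10^3 = 1000 equally likely outcomes.
The number of ordered 3-tuples from {1,…,10} summing to 21 is 55.
P(sum = 21) = 55/1000 = 11/200.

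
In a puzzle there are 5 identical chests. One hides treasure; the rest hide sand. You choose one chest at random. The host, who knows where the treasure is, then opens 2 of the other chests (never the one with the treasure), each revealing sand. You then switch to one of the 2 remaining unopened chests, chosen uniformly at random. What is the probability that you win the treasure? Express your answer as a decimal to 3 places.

0.400

Your original chest holds the treasure with probability 1/5, so the other 4 collectively hold it with probability 4/5.
The host can always find 2 empty chests to open, so the reveals don't change that 4/5; it is now spread over the 2 remaining unopened chests.
P(win by switching) = (4/5) · (1/2) = 2/5 ≈ 0.400.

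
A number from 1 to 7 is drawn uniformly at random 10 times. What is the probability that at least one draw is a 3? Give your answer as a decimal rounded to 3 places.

P(no draw is a 3) = (6/7)^10 ≈ 0.214.
P(at least one) = 1 − 0.214 = 0.786.

0.786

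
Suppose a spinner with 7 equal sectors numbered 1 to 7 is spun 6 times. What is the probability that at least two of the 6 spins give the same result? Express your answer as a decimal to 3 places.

P(all 6 different) = 7/7 · 6/7 · ··· · 2/7 ≈ 0.043.
P(at least two equal) = 1 − 0.043 = 0.957.

0.957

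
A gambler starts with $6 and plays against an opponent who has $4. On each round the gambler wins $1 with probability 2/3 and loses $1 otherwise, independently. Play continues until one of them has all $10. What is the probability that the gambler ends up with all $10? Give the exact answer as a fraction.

Let r = q/p = (1/3)/(2/3) = 1/2. The recurrence P(i) = p·P(i+1) + q·P(i−1) with P(0)=0, P(10)=1 gives P(i) = (1 − r^i)/(1 − r^10).
P(6) = (1 − (1/2)^6) / (1 − (1/2)^10) = 336/341.

336/341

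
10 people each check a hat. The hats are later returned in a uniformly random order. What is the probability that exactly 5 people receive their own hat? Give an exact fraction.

Choose which 5 of the 10 are fixed: C(10,5) = 252 ways.
The remaining 5 must have no fixed point: D(5) = 44.
P = 252·44/3628800 = 11/3600.

11/3600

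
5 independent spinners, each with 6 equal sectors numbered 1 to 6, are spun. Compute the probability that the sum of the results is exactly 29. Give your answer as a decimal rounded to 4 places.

0.0006

There are 6^5 = 7776 equally likely outcomes.
The number of ordered 5-tuples from {1,…,6} summing to 29 is 5.
P(sum = 29) = 5/7776 ≈ 0.0006.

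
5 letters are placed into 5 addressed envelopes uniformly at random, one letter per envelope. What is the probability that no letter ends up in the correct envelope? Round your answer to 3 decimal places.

0.367

This is the derangement probability: permutations of 5 with no fixed point.
D(5) = 5! · (1 − 1/1! + 1/2! − ··· + (−1)^5/5!) = 44.
P = 44/120 = 11/30 ≈ 0.367.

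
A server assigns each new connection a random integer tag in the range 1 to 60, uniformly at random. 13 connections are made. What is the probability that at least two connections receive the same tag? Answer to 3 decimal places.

0.754

It's easier to compute the probability that all 13 are distinct.
P(all distinct) = 60/60 · 59/60 · ··· · 48/60 ≈ 0.246.
So the probability of at least one match is 1 − 0.246 = 0.754.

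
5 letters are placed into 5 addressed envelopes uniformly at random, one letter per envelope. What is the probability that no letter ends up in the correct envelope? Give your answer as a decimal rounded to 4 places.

0.3667

This is the derangement probability: permutations of 5 with no fixed point.
D(5) = 5! · (1 − 1/1! + 1/2! − ··· + (−1)^5/5!) = 44.
P = 44/120 = 11/30 ≈ 0.3667.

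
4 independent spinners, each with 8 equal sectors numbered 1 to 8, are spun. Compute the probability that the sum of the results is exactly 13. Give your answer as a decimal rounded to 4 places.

There are 8^4 = 4096 equally likely outcomes.
The number of ordered 4-tuples from {1,…,8} summing to 13 is 204.
P(sum = 13) = 204/4096 = 51/1024 ≈ 0.0498.

0.0498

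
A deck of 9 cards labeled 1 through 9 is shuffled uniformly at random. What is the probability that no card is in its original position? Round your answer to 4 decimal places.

This is the derangement probability: permutations of 9 with no fixed point.
D(9) = 9! · (1 − 1/1! + 1/2! − ··· + (−1)^9/9!) = 133496.
P = 133496/362880 = 16687/45360 ≈ 0.3679.

0.3679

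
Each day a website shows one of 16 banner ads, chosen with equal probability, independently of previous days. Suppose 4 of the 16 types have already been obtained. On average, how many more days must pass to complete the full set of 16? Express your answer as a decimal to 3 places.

49.651

Starting from 4 distinct types, each trial gives a new one with probability (16−i)/16 when i types are held, so the wait for the next new type is 16/(16−i).
E = 16/12 + 16/11 + 16/10 + 16/9 + 16/8 + 16/7 + 16/6 + 16/5 + 16/4 + 16/3 + 16/2 + 16/1 = 172042/3465 ≈ 49.651.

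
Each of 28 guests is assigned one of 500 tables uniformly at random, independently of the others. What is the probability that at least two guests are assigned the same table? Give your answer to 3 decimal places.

It's easier to compute the probability that all 28 are distinct.
P(all distinct) = 500/500 · 499/500 · ··· · 473/500 ≈ 0.463.
So the probability of at least one match is 1 − 0.463 = 0.537.

0.537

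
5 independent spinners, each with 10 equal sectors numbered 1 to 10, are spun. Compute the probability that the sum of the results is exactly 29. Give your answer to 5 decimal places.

0.05875

There are 10^5 = 100000 equally likely outcomes.
The number of ordered 5-tuples from {1,…,10} summing to 29 is 5875.
P(sum = 29) = 5875/100000 = 47/800 ≈ 0.05875.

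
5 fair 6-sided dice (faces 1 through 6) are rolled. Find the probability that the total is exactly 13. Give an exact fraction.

35/648

There are 6^5 = 7776 equally likely outcomes.
The number of ordered 5-tuples from {1,…,6} summing to 13 is 420.
P(sum = 13) = 420/7776 = 35/648.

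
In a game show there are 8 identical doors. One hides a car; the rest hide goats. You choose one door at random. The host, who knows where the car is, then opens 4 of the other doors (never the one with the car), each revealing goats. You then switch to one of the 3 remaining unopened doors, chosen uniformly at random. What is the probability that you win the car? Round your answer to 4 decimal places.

0.2917

Your original door holds the car with probability 1/8, so the other 7 collectively hold it with probability 7/8.
The host can always find 4 empty doors to open, so the reveals don't change that 7/8; it is now spread over the 3 remaining unopened doors.
P(win by switching) = (7/8) · (1/3) = 7/24 ≈ 0.2917.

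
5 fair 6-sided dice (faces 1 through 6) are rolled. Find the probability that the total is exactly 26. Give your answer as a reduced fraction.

There are 6^5 = 7776 equally likely outcomes.
The number of ordered 5-tuples from {1,…,6} summing to 26 is 70.
P(sum = 26) = 70/7776 = 35/3888.

35/3888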